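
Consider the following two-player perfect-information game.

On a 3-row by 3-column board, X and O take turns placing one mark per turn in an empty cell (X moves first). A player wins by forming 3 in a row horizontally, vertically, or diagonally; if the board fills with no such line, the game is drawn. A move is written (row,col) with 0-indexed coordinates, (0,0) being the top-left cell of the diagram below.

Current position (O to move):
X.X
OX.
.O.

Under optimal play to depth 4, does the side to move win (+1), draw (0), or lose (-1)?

value(X.X/OX./.O., O) = -1

p1 O@[X.X/OX./.O.]: (0,1)[XOX/OX./.O.]-1* (1,2)[X.X/OXO/.O.]-1 (2,0)[X.X/OX./OO.]-1 (2,2)[X.X/OX./.OO]-1
p2 X@[XOX/OX./.O.]: (1,2)[XOX/OXX/.O.]+1* (2,0)[XOX/OX./XO.]+1 (2,2)[XOX/OX./.OX]+1
p3 O@[XOX/OXX/.O.]: (2,0)[XOX/OXX/OO.]-1* (2,2)[XOX/OXX/.OO]-1
p4 X@[XOX/OXX/OO.]: (2,2)[XOX/OXX/OOX]+1*
p5 O@[XOX/OXX/OOX] terminal -1; root [X.X/OX./.O.] d4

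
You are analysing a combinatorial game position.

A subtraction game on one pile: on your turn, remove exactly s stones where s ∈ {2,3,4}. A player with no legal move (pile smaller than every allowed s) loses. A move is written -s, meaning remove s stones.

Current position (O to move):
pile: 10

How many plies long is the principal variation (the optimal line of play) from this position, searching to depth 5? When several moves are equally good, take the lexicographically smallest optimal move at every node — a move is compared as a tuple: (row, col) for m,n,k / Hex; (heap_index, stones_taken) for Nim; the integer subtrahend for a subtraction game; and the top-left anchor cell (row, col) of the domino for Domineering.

PV length from [10]: 3 plies

[10] O move#1: -2:-1/8, -3:+1/7*, -4:+1/6
[7] X move#2: -2:-1/5*, -3:-1/4, -4:-1/3
[5] O move#3: -2:-1/3, -3:-1/2, -4:+1/1*
[1] end (terminal -1, X#4); searched 10 to 5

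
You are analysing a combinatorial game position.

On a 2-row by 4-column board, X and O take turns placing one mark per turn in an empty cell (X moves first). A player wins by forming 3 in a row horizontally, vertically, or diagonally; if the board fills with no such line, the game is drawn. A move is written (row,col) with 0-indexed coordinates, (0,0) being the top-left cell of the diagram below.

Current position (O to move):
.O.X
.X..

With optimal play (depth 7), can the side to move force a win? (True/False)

O winning at [.O.X/.X..]: False

[.O.X/.X..] O move#1: (0,0):+0/OO.X/.X..*, (0,2):+0/.OOX/.X.., (1,0):+0/.O.X/OX.., (1,2):+0/.O.X/.XO., (1,3):+0/.O.X/.X.O
[OO.X/.X..] X move#2: (0,2):+0/OOXX/.X..*, (1,0):-1/OO.X/XX.., (1,2):-1/OO.X/.XX., (1,3):-1/OO.X/.X.X
[OOXX/.X..] O move#3: (1,0):+0/OOXX/OX..*, (1,2):+0/OOXX/.XO., (1,3):+0/OOXX/.X.O
[OOXX/OX..] X move#4: (1,2):+0/OOXX/OXX.*, (1,3):+0/OOXX/OX.X
[OOXX/OXX.] O move#5: (1,3):+0/OOXX/OXXO*
[OOXX/OXXO] end (terminal +0, X#6); searched .O.X/.X.. to 7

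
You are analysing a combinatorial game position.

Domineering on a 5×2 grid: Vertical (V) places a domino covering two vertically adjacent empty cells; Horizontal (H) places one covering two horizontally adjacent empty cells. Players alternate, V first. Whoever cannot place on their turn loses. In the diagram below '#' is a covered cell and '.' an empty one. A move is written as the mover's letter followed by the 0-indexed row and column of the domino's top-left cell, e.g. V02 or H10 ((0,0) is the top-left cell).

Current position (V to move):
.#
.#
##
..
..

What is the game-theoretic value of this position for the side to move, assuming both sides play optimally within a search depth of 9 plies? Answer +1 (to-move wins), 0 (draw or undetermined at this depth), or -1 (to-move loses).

value(.#/.#/##/../.., V) = +1

ply 1, V at .#/.#/##/../.. | V00=-1→##/##/##/../..; V30=+1→.#/.#/##/#./#.*; V31=+1→.#/.#/##/.#/.#
ply 2: .#/.#/##/#./#. is terminal -1 (H); from .#/.#/##/../.. depth 9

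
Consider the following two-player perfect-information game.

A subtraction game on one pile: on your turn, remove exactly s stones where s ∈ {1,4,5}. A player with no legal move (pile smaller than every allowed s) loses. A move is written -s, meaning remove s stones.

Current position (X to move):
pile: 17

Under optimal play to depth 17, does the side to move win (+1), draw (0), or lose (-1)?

p1 X@[17]: -1[16]+1* -4[13]-1 -5[12]-1
p2 O@[16]: -1[15]-1* -4[12]-1 -5[11]-1
p3 X@[15]: -1[14]-1 -4[11]-1 -5[10]+1*
p4 O@[10]: -1[9]-1* -4[6]-1 -5[5]-1
p5 X@[9]: -1[8]+1* -4[5]-1 -5[4]-1
p6 O@[8]: -1[7]-1* -4[4]-1 -5[3]-1
p7 X@[7]: -1[6]-1 -4[3]-1 -5[2]+1*
p8 O@[2]: -1[1]-1*
p9 X@[1]: -1[0]+1*
p10 O@[0] terminal -1; root [17] d17

value(17, X) = +1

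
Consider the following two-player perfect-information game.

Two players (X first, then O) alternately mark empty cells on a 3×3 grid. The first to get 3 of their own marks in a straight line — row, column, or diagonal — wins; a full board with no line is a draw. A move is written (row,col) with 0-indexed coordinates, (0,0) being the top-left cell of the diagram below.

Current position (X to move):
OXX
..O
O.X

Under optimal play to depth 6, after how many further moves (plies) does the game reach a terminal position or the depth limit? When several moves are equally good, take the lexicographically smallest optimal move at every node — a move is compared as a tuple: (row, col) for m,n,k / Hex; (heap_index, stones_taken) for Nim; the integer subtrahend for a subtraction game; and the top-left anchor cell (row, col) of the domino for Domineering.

ply 1, X at OXX/..O/O.X | (1,0)=+0→OXX/X.O/O.X*; (1,1)=-1→OXX/.XO/O.X; (2,1)=-1→OXX/..O/OXX
ply 2, O at OXX/X.O/O.X | (1,1)=+0→OXX/XOO/O.X*; (2,1)=+0→OXX/X.O/OOX
ply 3, X at OXX/XOO/O.X | (2,1)=+0→OXX/XOO/OXX*
ply 4: OXX/XOO/OXX is terminal +0 (O); from OXX/..O/O.X depth 6

PV length from [OXX/..O/O.X]: 3 plies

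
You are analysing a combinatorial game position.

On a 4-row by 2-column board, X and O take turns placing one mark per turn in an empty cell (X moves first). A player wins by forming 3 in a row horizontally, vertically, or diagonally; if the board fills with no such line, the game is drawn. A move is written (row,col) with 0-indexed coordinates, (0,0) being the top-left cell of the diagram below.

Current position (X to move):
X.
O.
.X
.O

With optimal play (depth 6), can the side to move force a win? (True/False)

X winning at [X./O./.X/.O]: False

ply 1, X at X./O./.X/.O | (0,1)=+0→XX/O./.X/.O*; (1,1)=+0→X./OX/.X/.O; (2,0)=+0→X./O./XX/.O; (3,0)=+0→X./O./.X/XO
ply 2, O at XX/O./.X/.O | (1,1)=+0→XX/OO/.X/.O*; (2,0)=-1→XX/O./OX/.O; (3,0)=-1→XX/O./.X/OO
ply 3, X at XX/OO/.X/.O | (2,0)=+0→XX/OO/XX/.O*; (3,0)=+0→XX/OO/.X/XO
ply 4, O at XX/OO/XX/.O | (3,0)=+0→XX/OO/XX/OO*
ply 5: XX/OO/XX/OO is terminal +0 (X); from X./O./.X/.O depth 6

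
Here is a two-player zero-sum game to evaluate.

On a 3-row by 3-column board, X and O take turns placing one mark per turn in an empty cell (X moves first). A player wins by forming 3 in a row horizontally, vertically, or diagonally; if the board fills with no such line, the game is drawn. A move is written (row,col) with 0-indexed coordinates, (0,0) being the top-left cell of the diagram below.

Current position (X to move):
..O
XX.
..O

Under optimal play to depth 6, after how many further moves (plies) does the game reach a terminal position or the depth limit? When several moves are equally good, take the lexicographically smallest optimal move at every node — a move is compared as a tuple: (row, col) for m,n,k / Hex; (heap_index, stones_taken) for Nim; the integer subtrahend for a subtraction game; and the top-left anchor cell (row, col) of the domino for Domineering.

PV length from [..O/XX./..O]: 1 ply

[..O/XX./..O] X move#1: (0,0):-1/X.O/XX./..O, (0,1):-1/.XO/XX./..O, (1,2):+1/..O/XXX/..O*, (2,0):-1/..O/XX./X.O, (2,1):-1/..O/XX./.XO
[..O/XXX/..O] end (terminal -1, O#2); searched ..O/XX./..O to 6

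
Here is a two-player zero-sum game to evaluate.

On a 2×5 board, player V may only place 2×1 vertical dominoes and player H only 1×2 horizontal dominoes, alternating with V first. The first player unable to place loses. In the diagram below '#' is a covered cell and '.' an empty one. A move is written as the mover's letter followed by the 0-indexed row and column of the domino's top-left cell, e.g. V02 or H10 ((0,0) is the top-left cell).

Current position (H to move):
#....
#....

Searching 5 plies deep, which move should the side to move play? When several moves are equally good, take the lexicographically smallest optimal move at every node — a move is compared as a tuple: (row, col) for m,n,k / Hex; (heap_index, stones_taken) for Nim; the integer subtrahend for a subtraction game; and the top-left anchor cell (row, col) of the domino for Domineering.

H's best at [#..../#....]: H02

p1 H@[#..../#....]: H01[###../#....]-1 H02[#.##./#....]+1* H03[#..##/#....]-1 H11[#..../###..]-1 H12[#..../#.##.]+1 H13[#..../#..##]-1
p2 V@[#.##./#....]: V01[####./##...]-1* V04[#.###/#...#]-1
p3 H@[####./##...]: H12[####./####.]-1 H13[####./##.##]+1*
p4 V@[####./##.##] terminal -1; root [#..../#....] d5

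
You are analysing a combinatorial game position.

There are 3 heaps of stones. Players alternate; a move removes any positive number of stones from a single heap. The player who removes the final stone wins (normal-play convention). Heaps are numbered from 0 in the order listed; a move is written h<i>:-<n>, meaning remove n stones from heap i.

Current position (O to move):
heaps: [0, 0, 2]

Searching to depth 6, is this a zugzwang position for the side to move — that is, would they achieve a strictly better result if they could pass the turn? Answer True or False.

p1 O@[(0,0,2)]: h2:-1[(0,0,1)]-1 h2:-2[(0,0,0)]+1*
p2 X@[(0,0,0)] terminal -1; root [(0,0,2)] d6
if O skipped the turn, X would face:
~ p1 X@[(0,0,2)]: h2:-1[(0,0,1)]-1 h2:-2[(0,0,0)]+1*
~ p2 O@[(0,0,0)] terminal -1; root [(0,0,2)] d6
compare (O): move=+1 vs pass=-1

zugzwang((0,0,2), O) = False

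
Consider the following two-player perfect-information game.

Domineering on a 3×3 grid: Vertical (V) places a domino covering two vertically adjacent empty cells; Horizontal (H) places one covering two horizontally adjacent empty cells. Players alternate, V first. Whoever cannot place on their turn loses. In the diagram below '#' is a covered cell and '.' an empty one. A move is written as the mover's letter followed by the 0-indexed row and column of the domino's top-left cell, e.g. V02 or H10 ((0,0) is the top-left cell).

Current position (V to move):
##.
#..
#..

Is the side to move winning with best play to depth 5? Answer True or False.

V winning at [##./#../#..]: True

[##./#../#..] V move#1: V02:-1/###/#.#/#.., V11:+1/##./##./##.*, V12:+1/##./#.#/#.#
[##./##./##.] end (terminal -1, H#2); searched ##./#../#.. to 5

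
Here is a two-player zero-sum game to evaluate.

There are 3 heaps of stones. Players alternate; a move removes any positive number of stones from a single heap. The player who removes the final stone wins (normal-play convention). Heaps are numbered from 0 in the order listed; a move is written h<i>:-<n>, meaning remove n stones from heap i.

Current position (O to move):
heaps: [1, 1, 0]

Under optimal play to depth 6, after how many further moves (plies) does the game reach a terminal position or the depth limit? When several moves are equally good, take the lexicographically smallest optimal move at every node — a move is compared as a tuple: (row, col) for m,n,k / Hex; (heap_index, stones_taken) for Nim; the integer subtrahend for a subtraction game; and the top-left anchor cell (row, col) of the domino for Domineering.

ply 1, O at (1,1,0) | h0:-1=-1→(0,1,0)*; h1:-1=-1→(1,0,0)
ply 2, X at (0,1,0) | h1:-1=+1→(0,0,0)*
ply 3: (0,0,0) is terminal -1 (O); from (1,1,0) depth 6

PV length from [(1,1,0)]: 2 plies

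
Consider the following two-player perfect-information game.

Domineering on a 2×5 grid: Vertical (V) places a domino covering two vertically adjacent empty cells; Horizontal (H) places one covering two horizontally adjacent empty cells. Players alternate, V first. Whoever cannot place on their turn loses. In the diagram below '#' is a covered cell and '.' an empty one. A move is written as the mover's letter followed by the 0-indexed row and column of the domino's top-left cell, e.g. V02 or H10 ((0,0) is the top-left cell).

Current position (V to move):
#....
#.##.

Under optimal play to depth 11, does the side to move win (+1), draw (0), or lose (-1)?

value(#..../#.##., V) = -1

p1 V@[#..../#.##.]: V01[##.../####.]-1* V04[#...#/#.###]-1
p2 H@[##.../####.]: H02[####./####.]-1 H03[##.##/####.]+1*
p3 V@[##.##/####.] terminal -1; root [#..../#.##.] d11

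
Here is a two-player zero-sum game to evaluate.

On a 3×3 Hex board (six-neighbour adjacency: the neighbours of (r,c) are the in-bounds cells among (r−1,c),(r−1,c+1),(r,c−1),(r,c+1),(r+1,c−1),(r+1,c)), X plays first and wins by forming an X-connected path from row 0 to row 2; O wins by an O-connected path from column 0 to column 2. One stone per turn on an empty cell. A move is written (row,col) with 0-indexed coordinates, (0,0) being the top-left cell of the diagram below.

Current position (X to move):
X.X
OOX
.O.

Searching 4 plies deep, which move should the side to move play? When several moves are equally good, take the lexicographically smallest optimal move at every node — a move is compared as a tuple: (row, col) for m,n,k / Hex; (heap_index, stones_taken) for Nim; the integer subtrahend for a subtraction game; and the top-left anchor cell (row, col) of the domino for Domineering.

X's best at [X.X/OOX/.O.]: (2,2)

p1 X@[X.X/OOX/.O.]: (0,1)[XXX/OOX/.O.]-1 (2,0)[X.X/OOX/XO.]-1 (2,2)[X.X/OOX/.OX]+1*
p2 O@[X.X/OOX/.OX] terminal -1; root [X.X/OOX/.O.] d4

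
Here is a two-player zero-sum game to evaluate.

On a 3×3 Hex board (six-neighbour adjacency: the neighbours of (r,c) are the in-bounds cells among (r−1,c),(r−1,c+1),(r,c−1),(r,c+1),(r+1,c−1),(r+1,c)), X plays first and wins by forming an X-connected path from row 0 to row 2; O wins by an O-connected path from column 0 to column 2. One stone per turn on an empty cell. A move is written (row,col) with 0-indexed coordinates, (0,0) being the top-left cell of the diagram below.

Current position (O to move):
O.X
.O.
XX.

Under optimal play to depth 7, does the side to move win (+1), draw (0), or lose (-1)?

value(O.X/.O./XX., O) = +1

[O.X/.O./XX.] O move#1: (0,1):-1/OOX/.O./XX., (1,0):-1/O.X/OO./XX., (1,2):+1/O.X/.OO/XX.*, (2,2):-1/O.X/.O./XXO
[O.X/.OO/XX.] X move#2: (0,1):-1/OXX/.OO/XX.*, (1,0):-1/O.X/XOO/XX., (2,2):-1/O.X/.OO/XXX
[OXX/.OO/XX.] O move#3: (1,0):+1/OXX/OOO/XX.*, (2,2):-1/OXX/.OO/XXO
[OXX/OOO/XX.] end (terminal -1, X#4); searched O.X/.O./XX. to 7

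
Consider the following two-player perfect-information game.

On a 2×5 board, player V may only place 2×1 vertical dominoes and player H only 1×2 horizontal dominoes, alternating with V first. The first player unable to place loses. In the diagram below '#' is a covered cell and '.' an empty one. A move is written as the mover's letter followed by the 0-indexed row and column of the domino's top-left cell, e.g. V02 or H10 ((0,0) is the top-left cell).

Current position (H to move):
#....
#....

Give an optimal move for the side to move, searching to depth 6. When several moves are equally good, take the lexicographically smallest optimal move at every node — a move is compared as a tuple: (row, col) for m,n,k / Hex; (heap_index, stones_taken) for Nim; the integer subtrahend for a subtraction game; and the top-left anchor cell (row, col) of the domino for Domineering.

H's best at [#..../#....]: H02

ply 1, H at #..../#.... | H01=-1→###../#....; H02=+1→#.##./#....*; H03=-1→#..##/#....; H11=-1→#..../###..; H12=+1→#..../#.##.; H13=-1→#..../#..##
ply 2, V at #.##./#.... | V01=-1→####./##...*; V04=-1→#.###/#...#
ply 3, H at ####./##... | H12=-1→####./####.; H13=+1→####./##.##*
ply 4: ####./##.## is terminal -1 (V); from #..../#.... depth 6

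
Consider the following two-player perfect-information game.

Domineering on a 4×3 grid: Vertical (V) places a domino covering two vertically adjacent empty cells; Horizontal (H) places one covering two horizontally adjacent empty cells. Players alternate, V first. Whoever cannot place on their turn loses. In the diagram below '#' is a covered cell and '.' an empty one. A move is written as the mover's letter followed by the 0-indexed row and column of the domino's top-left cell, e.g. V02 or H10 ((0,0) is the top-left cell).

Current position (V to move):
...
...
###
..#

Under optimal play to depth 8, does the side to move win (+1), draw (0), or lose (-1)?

value(.../.../###/..#, V) = +1

ply 1, V at .../.../###/..# | V00=-1→#../#../###/..#; V01=+1→.#./.#./###/..#*; V02=-1→..#/..#/###/..#
ply 2, H at .#./.#./###/..# | H30=-1→.#./.#./###/###*
ply 3, V at .#./.#./###/### | V00=+1→##./##./###/###*; V02=+1→.##/.##/###/###
ply 4: ##./##./###/### is terminal -1 (H); from .../.../###/..# depth 8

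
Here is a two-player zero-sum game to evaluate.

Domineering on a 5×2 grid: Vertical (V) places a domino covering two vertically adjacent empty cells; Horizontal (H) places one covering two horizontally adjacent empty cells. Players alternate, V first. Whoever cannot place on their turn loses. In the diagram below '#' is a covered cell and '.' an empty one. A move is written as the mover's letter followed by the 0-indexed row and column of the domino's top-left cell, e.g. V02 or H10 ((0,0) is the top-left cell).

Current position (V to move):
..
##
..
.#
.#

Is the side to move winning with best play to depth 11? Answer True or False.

p1 V@[../##/../.#/.#]: V20[../##/#./##/.#]-1* V30[../##/../##/##]-1
p2 H@[../##/#./##/.#]: H00[##/##/#./##/.#]+1*
p3 V@[##/##/#./##/.#] terminal -1; root [../##/../.#/.#] d11

V winning at [../##/../.#/.#]: False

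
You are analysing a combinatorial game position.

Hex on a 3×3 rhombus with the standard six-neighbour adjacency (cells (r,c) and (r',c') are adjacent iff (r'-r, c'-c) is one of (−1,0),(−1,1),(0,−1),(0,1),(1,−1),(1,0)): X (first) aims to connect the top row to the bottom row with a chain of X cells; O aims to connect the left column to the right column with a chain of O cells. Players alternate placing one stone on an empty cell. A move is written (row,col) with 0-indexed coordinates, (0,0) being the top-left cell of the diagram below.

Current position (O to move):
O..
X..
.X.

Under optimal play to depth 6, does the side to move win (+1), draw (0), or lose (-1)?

value(O../X../.X., O) = +1

[O../X../.X.] O move#1: (0,1):-1/OO./X../.X., (0,2):-1/O.O/X../.X., (1,1):+1/O../XO./.X.*, (1,2):-1/O../X.O/.X., (2,0):-1/O../X../OX., (2,2):-1/O../X../.XO
[O../XO./.X.] X move#2: (0,1):-1/OX./XO./.X.*, (0,2):-1/O.X/XO./.X., (1,2):-1/O../XOX/.X., (2,0):-1/O../XO./XX., (2,2):-1/O../XO./.XX
[OX./XO./.X.] O move#3: (0,2):-1/OXO/XO./.X., (1,2):-1/OX./XOO/.X., (2,0):+1/OX./XO./OX.*, (2,2):-1/OX./XO./.XO
[OX./XO./OX.] X move#4: (0,2):-1/OXX/XO./OX.*, (1,2):-1/OX./XOX/OX., (2,2):-1/OX./XO./OXX
[OXX/XO./OX.] O move#5: (1,2):+1/OXX/XOO/OX.*, (2,2):-1/OXX/XO./OXO
[OXX/XOO/OX.] end (terminal -1, X#6); searched O../X../.X. to 6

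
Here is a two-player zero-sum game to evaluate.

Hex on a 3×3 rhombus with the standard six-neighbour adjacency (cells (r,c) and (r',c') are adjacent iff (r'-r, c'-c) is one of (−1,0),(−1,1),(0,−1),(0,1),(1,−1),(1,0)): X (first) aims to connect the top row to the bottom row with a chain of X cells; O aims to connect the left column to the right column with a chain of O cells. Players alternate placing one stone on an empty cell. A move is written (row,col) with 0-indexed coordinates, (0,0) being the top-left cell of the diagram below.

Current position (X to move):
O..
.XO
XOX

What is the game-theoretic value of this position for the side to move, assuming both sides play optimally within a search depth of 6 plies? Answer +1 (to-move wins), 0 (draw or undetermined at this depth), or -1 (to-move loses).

p1 X@[O../.XO/XOX]: (0,1)[OX./.XO/XOX]+1* (0,2)[O.X/.XO/XOX]+1 (1,0)[O../XXO/XOX]+1
p2 O@[OX./.XO/XOX] terminal -1; root [O../.XO/XOX] d6

value(O../.XO/XOX, X) = +1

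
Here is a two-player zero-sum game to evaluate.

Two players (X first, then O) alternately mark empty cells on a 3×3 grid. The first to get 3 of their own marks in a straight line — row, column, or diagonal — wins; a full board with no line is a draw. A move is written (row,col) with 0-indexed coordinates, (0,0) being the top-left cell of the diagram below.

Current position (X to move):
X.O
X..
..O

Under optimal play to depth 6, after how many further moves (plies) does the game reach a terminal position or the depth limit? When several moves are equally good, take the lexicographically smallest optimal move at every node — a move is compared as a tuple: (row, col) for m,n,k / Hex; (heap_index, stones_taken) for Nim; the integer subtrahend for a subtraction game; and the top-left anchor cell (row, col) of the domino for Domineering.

p1 X@[X.O/X../..O]: (0,1)[XXO/X../..O]-1 (1,1)[X.O/XX./..O]-1 (1,2)[X.O/X.X/..O]+1* (2,0)[X.O/X../X.O]+1 (2,1)[X.O/X../.XO]-1
p2 O@[X.O/X.X/..O]: (0,1)[XOO/X.X/..O]-1* (1,1)[X.O/XOX/..O]-1 (2,0)[X.O/X.X/O.O]-1 (2,1)[X.O/X.X/.OO]-1
p3 X@[XOO/X.X/..O]: (1,1)[XOO/XXX/..O]+1* (2,0)[XOO/X.X/X.O]+1 (2,1)[XOO/X.X/.XO]+1
p4 O@[XOO/XXX/..O] terminal -1; root [X.O/X../..O] d6

PV length from [X.O/X../..O]: 3 plies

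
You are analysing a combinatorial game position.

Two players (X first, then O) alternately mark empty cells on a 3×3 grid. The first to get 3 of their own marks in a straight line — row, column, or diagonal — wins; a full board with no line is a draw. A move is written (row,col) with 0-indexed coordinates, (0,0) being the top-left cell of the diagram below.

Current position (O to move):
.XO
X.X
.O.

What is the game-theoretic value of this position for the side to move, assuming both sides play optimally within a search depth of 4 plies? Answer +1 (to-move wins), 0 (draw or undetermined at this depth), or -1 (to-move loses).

[.XO/X.X/.O.] O move#1: (0,0):-1/OXO/X.X/.O., (1,1):+0/.XO/XOX/.O.*, (2,0):-1/.XO/X.X/OO., (2,2):-1/.XO/X.X/.OO
[.XO/XOX/.O.] X move#2: (0,0):-1/XXO/XOX/.O., (2,0):+0/.XO/XOX/XO.*, (2,2):-1/.XO/XOX/.OX
[.XO/XOX/XO.] O move#3: (0,0):+0/OXO/XOX/XO.*, (2,2):-1/.XO/XOX/XOO
[OXO/XOX/XO.] X move#4: (2,2):+0/OXO/XOX/XOX*
[OXO/XOX/XOX] end (terminal +0, O#5); searched .XO/X.X/.O. to 4

value(.XO/X.X/.O., O) = 0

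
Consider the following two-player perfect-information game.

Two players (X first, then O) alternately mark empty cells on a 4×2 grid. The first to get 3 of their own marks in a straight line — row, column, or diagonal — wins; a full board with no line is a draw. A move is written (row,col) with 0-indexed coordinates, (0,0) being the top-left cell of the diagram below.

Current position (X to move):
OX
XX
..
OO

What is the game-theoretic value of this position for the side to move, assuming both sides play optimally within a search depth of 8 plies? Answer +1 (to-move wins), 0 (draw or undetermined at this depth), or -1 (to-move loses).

ply 1, X at OX/XX/../OO | (2,0)=+0→OX/XX/X./OO; (2,1)=+1→OX/XX/.X/OO*
ply 2: OX/XX/.X/OO is terminal -1 (O); from OX/XX/../OO depth 8

value(OX/XX/../OO, X) = +1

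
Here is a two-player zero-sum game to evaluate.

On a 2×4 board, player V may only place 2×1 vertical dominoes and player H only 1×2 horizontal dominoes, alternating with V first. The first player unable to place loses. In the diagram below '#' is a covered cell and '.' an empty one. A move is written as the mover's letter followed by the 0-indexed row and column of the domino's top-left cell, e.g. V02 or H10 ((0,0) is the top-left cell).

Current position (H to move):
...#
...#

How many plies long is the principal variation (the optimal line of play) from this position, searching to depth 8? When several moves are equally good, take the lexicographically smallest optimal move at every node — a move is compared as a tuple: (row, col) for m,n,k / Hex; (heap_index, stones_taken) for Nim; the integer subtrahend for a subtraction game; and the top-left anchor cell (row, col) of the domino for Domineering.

PV length from [...#/...#]: 3 plies

p1 H@[...#/...#]: H00[##.#/...#]+1* H01[.###/...#]+1 H10[...#/##.#]+1 H11[...#/.###]+1
p2 V@[##.#/...#]: V02[####/..##]-1*
p3 H@[####/..##]: H10[####/####]+1*
p4 V@[####/####] terminal -1; root [...#/...#] d8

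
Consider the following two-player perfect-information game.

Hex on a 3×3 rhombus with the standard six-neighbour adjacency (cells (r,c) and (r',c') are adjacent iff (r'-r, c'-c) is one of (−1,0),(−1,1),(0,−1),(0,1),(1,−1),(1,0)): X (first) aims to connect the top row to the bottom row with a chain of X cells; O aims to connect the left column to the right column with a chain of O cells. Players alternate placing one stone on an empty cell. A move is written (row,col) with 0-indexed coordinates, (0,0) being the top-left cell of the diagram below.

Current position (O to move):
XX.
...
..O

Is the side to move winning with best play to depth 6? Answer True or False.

p1 O@[XX./.../..O]: (0,2)[XXO/.../..O]-1 (1,0)[XX./O../..O]-1 (1,1)[XX./.O./..O]+1* (1,2)[XX./..O/..O]-1 (2,0)[XX./.../O.O]+1 (2,1)[XX./.../.OO]-1
p2 X@[XX./.O./..O]: (0,2)[XXX/.O./..O]-1* (1,0)[XX./XO./..O]-1 (1,2)[XX./.OX/..O]-1 (2,0)[XX./.O./X.O]-1 (2,1)[XX./.O./.XO]-1
p3 O@[XXX/.O./..O]: (1,0)[XXX/OO./..O]+1* (1,2)[XXX/.OO/..O]+1 (2,0)[XXX/.O./O.O]+1 (2,1)[XXX/.O./.OO]+1
p4 X@[XXX/OO./..O]: (1,2)[XXX/OOX/..O]-1* (2,0)[XXX/OO./X.O]-1 (2,1)[XXX/OO./.XO]-1
p5 O@[XXX/OOX/..O]: (2,0)[XXX/OOX/O.O]-1 (2,1)[XXX/OOX/.OO]+1*
p6 X@[XXX/OOX/.OO] terminal -1; root [XX./.../..O] d6

O winning at [XX./.../..O]: True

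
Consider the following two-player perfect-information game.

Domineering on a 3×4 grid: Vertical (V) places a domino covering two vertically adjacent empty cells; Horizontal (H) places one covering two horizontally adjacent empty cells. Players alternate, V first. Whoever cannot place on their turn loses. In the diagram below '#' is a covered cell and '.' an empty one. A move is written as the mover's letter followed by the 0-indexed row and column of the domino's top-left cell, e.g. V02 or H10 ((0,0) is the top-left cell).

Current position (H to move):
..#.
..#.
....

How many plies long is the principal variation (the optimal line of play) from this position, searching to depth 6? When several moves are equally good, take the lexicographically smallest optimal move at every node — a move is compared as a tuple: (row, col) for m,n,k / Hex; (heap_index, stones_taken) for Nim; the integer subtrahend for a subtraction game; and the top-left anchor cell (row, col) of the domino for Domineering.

ply 1, H at ..#./..#./.... | H00=-1→###./..#./....; H10=+1→..#./###./....*; H20=-1→..#./..#./##..; H21=-1→..#./..#./.##.; H22=-1→..#./..#./..##
ply 2, V at ..#./###./.... | V03=-1→..##/####/....*; V13=-1→..#./####/...#
ply 3, H at ..##/####/.... | H00=+1→####/####/....*; H20=+1→..##/####/##..; H21=+1→..##/####/.##.; H22=+1→..##/####/..##
ply 4: ####/####/.... is terminal -1 (V); from ..#./..#./.... depth 6

PV length from [..#./..#./....]: 3 plies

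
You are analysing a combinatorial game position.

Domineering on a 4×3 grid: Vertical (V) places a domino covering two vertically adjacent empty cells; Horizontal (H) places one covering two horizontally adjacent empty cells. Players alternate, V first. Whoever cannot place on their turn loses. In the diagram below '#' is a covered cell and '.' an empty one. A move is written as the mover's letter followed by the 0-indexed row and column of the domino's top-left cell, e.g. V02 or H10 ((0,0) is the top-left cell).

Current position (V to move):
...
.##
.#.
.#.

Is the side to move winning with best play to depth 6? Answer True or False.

V winning at [.../.##/.#./.#.]: True

p1 V@[.../.##/.#./.#.]: V00[#../###/.#./.#.]+1* V10[.../###/##./.#.]+1 V20[.../.##/##./##.]+1 V22[.../.##/.##/.##]+1
p2 H@[#../###/.#./.#.]: H01[###/###/.#./.#.]-1*
p3 V@[###/###/.#./.#.]: V20[###/###/##./##.]+1* V22[###/###/.##/.##]+1
p4 H@[###/###/##./##.] terminal -1; root [.../.##/.#./.#.] d6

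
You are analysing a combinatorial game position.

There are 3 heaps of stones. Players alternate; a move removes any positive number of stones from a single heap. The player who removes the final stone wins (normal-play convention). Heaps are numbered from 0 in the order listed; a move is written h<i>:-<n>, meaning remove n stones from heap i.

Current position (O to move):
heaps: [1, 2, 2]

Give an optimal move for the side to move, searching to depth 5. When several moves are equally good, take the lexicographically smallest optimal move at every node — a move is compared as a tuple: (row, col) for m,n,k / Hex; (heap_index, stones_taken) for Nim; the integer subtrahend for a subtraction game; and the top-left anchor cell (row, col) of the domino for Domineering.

p1 O@[(1,2,2)]: h0:-1[(0,2,2)]+1* h1:-1[(1,1,2)]-1 h1:-2[(1,0,2)]-1 h2:-1[(1,2,1)]-1 h2:-2[(1,2,0)]-1
p2 X@[(0,2,2)]: h1:-1[(0,1,2)]-1* h1:-2[(0,0,2)]-1 h2:-1[(0,2,1)]-1 h2:-2[(0,2,0)]-1
p3 O@[(0,1,2)]: h1:-1[(0,0,2)]-1 h2:-1[(0,1,1)]+1* h2:-2[(0,1,0)]-1
p4 X@[(0,1,1)]: h1:-1[(0,0,1)]-1* h2:-1[(0,1,0)]-1
p5 O@[(0,0,1)]: h2:-1[(0,0,0)]+1*
p6 X@[(0,0,0)] terminal -1; root [(1,2,2)] d5

O's best at [(1,2,2)]: h0:-1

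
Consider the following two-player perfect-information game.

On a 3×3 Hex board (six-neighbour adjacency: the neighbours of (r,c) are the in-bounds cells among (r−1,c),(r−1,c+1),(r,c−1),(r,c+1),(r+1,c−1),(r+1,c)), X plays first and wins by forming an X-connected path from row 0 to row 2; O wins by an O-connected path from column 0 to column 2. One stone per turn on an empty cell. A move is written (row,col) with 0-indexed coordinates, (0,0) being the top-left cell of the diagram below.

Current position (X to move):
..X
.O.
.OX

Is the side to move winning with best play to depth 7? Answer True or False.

X winning at [..X/.O./.OX]: True

[..X/.O./.OX] X move#1: (0,0):-1/X.X/.O./.OX, (0,1):-1/.XX/.O./.OX, (1,0):+1/..X/XO./.OX*, (1,2):+1/..X/.OX/.OX, (2,0):+1/..X/.O./XOX
[..X/XO./.OX] O move#2: (0,0):-1/O.X/XO./.OX*, (0,1):-1/.OX/XO./.OX, (1,2):-1/..X/XOO/.OX, (2,0):-1/..X/XO./OOX
[O.X/XO./.OX] X move#3: (0,1):+1/OXX/XO./.OX*, (1,2):+1/O.X/XOX/.OX, (2,0):+1/O.X/XO./XOX
[OXX/XO./.OX] O move#4: (1,2):-1/OXX/XOO/.OX*, (2,0):-1/OXX/XO./OOX
[OXX/XOO/.OX] X move#5: (2,0):+1/OXX/XOO/XOX*
[OXX/XOO/XOX] end (terminal -1, O#6); searched ..X/.O./.OX to 7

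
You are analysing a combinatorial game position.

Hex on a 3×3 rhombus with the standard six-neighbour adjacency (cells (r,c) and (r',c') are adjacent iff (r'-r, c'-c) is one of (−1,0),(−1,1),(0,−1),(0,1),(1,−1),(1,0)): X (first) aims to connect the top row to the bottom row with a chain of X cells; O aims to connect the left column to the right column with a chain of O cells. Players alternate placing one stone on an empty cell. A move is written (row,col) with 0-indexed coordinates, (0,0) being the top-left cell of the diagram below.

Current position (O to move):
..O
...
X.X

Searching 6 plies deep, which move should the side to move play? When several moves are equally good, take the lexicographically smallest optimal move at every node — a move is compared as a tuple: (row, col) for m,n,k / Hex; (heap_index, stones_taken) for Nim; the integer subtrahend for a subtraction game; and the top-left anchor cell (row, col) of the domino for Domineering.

[..O/.../X.X] O move#1: (0,0):-1/O.O/.../X.X, (0,1):+1/.OO/.../X.X*, (1,0):+1/..O/O../X.X, (1,1):-1/..O/.O./X.X, (1,2):-1/..O/..O/X.X, (2,1):-1/..O/.../XOX
[.OO/.../X.X] X move#2: (0,0):-1/XOO/.../X.X*, (1,0):-1/.OO/X../X.X, (1,1):-1/.OO/.X./X.X, (1,2):-1/.OO/..X/X.X, (2,1):-1/.OO/.../XXX
[XOO/.../X.X] O move#3: (1,0):+1/XOO/O../X.X*, (1,1):-1/XOO/.O./X.X, (1,2):-1/XOO/..O/X.X, (2,1):-1/XOO/.../XOX
[XOO/O../X.X] end (terminal -1, X#4); searched ..O/.../X.X to 6

O's best at [..O/.../X.X]: (0,1)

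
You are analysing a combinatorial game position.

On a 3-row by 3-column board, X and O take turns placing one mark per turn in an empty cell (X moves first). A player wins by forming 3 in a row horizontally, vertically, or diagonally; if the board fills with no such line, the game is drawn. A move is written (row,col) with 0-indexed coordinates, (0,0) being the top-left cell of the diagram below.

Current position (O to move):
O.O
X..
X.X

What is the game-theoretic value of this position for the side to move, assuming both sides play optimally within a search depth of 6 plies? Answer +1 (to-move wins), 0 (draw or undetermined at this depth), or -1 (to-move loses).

value(O.O/X../X.X, O) = +1

[O.O/X../X.X] O move#1: (0,1):+1/OOO/X../X.X*, (1,1):-1/O.O/XO./X.X, (1,2):-1/O.O/X.O/X.X, (2,1):+0/O.O/X../XOX
[OOO/X../X.X] end (terminal -1, X#2); searched O.O/X../X.X to 6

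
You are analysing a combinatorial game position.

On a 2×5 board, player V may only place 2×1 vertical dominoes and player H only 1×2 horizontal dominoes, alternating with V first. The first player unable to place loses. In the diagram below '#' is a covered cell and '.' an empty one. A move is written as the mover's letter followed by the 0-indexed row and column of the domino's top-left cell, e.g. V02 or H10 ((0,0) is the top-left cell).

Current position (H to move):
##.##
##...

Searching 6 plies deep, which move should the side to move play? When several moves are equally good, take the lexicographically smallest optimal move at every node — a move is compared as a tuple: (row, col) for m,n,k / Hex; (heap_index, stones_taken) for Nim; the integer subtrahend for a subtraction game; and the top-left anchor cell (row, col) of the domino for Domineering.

H's best at [##.##/##...]: H12

p1 H@[##.##/##...]: H12[##.##/####.]+1* H13[##.##/##.##]-1
p2 V@[##.##/####.] terminal -1; root [##.##/##...] d6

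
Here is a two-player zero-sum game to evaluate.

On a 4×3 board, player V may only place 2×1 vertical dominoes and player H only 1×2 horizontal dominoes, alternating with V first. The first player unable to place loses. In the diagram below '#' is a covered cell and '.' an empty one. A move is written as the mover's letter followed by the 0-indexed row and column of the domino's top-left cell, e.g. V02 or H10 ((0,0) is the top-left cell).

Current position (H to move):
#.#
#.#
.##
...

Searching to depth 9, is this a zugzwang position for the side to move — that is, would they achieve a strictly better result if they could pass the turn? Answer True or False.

zugzwang(#.#/#.#/.##/..., H) = False

ply 1, H at #.#/#.#/.##/... | H30=-1→#.#/#.#/.##/##.*; H31=-1→#.#/#.#/.##/.##
ply 2, V at #.#/#.#/.##/##. | V01=+1→###/###/.##/##.*
ply 3: ###/###/.##/##. is terminal -1 (H); from #.#/#.#/.##/... depth 9
pass branch (V moves first from the same position):
  | ply 1, V at #.#/#.#/.##/... | V01=-1→###/###/.##/...; V20=+1→#.#/#.#/###/#..*
  | ply 2, H at #.#/#.#/###/#.. | H31=-1→#.#/#.#/###/###*
  | ply 3, V at #.#/#.#/###/### | V01=+1→###/###/###/###*
  | ply 4: ###/###/###/### is terminal -1 (H); from #.#/#.#/.##/... depth 9
H moving scores -1; H passing scores -1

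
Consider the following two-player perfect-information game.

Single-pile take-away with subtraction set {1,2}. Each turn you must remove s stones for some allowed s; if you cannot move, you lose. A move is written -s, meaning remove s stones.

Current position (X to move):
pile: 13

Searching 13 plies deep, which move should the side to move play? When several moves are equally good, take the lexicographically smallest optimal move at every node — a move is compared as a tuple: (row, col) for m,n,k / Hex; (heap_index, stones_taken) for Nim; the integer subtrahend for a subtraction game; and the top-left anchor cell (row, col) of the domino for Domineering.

X's best at [13]: -1

p1 X@[13]: -1[12]+1* -2[11]-1
p2 O@[12]: -1[11]-1* -2[10]-1
p3 X@[11]: -1[10]-1 -2[9]+1*
p4 O@[9]: -1[8]-1* -2[7]-1
p5 X@[8]: -1[7]-1 -2[6]+1*
p6 O@[6]: -1[5]-1* -2[4]-1
p7 X@[5]: -1[4]-1 -2[3]+1*
p8 O@[3]: -1[2]-1* -2[1]-1
p9 X@[2]: -1[1]-1 -2[0]+1*
p10 O@[0] terminal -1; root [13] d13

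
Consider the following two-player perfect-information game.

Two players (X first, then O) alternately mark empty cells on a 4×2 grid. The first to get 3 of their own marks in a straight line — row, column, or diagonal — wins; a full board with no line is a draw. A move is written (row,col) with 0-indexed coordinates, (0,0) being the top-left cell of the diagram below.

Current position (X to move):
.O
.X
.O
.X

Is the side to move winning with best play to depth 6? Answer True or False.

X winning at [.O/.X/.O/.X]: False

[.O/.X/.O/.X] X move#1: (0,0):+0/XO/.X/.O/.X*, (1,0):+0/.O/XX/.O/.X, (2,0):+0/.O/.X/XO/.X, (3,0):+0/.O/.X/.O/XX
[XO/.X/.O/.X] O move#2: (1,0):+0/XO/OX/.O/.X*, (2,0):+0/XO/.X/OO/.X, (3,0):+0/XO/.X/.O/OX
[XO/OX/.O/.X] X move#3: (2,0):+0/XO/OX/XO/.X*, (3,0):+0/XO/OX/.O/XX
[XO/OX/XO/.X] O move#4: (3,0):+0/XO/OX/XO/OX*
[XO/OX/XO/OX] end (terminal +0, X#5); searched .O/.X/.O/.X to 6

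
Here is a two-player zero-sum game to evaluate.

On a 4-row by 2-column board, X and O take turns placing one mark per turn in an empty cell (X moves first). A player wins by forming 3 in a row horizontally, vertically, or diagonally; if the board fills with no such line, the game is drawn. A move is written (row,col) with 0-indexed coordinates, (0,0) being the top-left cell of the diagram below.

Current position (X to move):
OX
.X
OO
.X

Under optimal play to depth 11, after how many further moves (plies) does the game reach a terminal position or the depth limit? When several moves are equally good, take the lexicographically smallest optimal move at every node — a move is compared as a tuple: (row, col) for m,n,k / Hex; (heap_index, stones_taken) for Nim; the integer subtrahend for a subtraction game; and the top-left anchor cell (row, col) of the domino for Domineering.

PV length from [OX/.X/OO/.X]: 2 plies

ply 1, X at OX/.X/OO/.X | (1,0)=+0→OX/XX/OO/.X*; (3,0)=-1→OX/.X/OO/XX
ply 2, O at OX/XX/OO/.X | (3,0)=+0→OX/XX/OO/OX*
ply 3: OX/XX/OO/OX is terminal +0 (X); from OX/.X/OO/.X depth 11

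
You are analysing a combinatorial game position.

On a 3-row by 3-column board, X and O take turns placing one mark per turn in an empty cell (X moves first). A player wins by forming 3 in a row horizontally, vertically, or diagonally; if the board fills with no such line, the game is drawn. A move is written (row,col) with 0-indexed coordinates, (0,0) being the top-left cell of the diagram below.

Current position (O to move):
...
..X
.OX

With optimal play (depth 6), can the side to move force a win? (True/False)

ply 1, O at .../..X/.OX | (0,0)=-1→O../..X/.OX*; (0,1)=-1→.O./..X/.OX; (0,2)=-1→..O/..X/.OX; (1,0)=-1→.../O.X/.OX; (1,1)=-1→.../.OX/.OX; (2,0)=-1→.../..X/OOX
ply 2, X at O../..X/.OX | (0,1)=+0→OX./..X/.OX; (0,2)=+1→O.X/..X/.OX*; (1,0)=+1→O../X.X/.OX; (1,1)=+1→O../.XX/.OX; (2,0)=+0→O../..X/XOX
ply 3: O.X/..X/.OX is terminal -1 (O); from .../..X/.OX depth 6

O winning at [.../..X/.OX]: False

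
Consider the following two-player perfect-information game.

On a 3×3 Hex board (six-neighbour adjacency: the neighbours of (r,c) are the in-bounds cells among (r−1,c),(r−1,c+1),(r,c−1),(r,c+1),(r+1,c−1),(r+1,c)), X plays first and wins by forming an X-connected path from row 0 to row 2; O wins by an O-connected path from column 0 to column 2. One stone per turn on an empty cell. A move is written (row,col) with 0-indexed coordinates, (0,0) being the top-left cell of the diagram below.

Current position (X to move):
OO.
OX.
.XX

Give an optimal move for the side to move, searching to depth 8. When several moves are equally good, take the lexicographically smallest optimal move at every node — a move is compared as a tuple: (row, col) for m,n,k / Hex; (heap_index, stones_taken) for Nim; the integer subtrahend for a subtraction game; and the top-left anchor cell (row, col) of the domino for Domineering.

ply 1, X at OO./OX./.XX | (0,2)=+1→OOX/OX./.XX*; (1,2)=-1→OO./OXX/.XX; (2,0)=-1→OO./OX./XXX
ply 2: OOX/OX./.XX is terminal -1 (O); from OO./OX./.XX depth 8

X's best at [OO./OX./.XX]: (0,2)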